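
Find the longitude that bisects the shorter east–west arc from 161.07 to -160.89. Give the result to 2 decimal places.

Signed shortest Δλ from +161.07° to -160.89° is +38.04°.
Midpoint longitude = +161.07° + (+38.04°)/2 = +161.07° + 19.02° = +180.09°.
Normalise into (−180°, 180°]: -179.91°.
(The naïve average (+161.07 + -160.89)/2 = 0.09° is on the wrong side of the globe.)

-179.91°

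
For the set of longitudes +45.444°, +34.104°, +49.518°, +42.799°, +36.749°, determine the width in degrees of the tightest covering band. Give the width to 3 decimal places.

Sort the longitudes: +34.104°, +36.749°, +42.799°, +45.444°, +49.518°.
Eastward gaps between consecutive values (wrapping around): 2.645°, 6.050°, 2.645°, 4.074°, 344.586°.
Largest gap = 344.586° ⇒ minimal covering band is its complement: 360° − 344.586° = 15.414°.
Band runs from +34.104° eastward to +49.518°.

15.414°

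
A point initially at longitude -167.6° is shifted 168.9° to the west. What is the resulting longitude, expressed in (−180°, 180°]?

+23.5°

Start at -167.6°; shift −168.9° → -336.5°.
-336.5° lies outside (−180°, 180°]; add 360° → +23.5°.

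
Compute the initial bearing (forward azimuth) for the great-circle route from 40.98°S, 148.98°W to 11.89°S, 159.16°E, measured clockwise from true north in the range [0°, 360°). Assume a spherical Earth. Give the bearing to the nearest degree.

287°

Δλ = 159.16 − -148.98 = 308.14°; wrapped into (−180°, 180°]: -51.86°.
θ = atan2( sin Δλ · cos φ₂ , cos φ₁ · sin φ₂ − sin φ₁ · cos φ₂ · cos Δλ )
  = atan2(-0.76963, 0.24078) = -72.628° → normalised to [0°, 360°): 287.372°.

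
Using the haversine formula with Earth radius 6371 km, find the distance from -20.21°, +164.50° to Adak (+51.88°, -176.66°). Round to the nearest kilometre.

8223 km

Δλ = -176.66 − 164.50 = -341.16°; wrapped into (−180°, 180°]: 18.84°.
Δφ = 51.88 − -20.21 = 72.09°.
a = sin²(Δφ/2) + cos φ₁ · cos φ₂ · sin²(Δλ/2) = 0.361757.
c = 2·atan2(√a, √(1−a)) = 1.29066 rad → d = 6371·c ≈ 8222.80 km.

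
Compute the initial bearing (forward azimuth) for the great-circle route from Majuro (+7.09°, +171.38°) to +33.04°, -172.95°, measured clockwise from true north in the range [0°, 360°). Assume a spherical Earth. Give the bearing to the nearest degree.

Δλ = -172.95 − 171.38 = -344.33°; wrapped into (−180°, 180°]: 15.67°.
θ = atan2( sin Δλ · cos φ₂ , cos φ₁ · sin φ₂ − sin φ₁ · cos φ₂ · cos Δλ )
  = atan2(0.22642, 0.44143) = 27.154° → normalised to [0°, 360°): 27.154°.

27°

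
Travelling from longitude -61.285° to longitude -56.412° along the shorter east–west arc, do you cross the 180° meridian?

No

Signed shortest Δλ = ((-56.412 − -61.285 + 180) mod 360) − 180 = 4.873°.
Going east by 4.873° from -61.285° reaches -56.412° without touching 180°.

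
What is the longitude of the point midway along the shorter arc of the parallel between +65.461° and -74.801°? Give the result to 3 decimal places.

Signed shortest Δλ from +65.461° to -74.801° is -140.262°.
Midpoint longitude = +65.461° + (-140.262°)/2 = +65.461° − 70.131° = -4.670°.

-4.670°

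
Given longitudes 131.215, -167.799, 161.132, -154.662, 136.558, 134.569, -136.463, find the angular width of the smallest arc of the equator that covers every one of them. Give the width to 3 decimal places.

92.322°

Sort the longitudes: -167.799°, -154.662°, -136.463°, +131.215°, +134.569°, +136.558°, +161.132°.
Eastward gaps between consecutive values (wrapping around): 13.137°, 18.199°, 267.678°, 3.354°, 1.989°, 24.574°, 31.069°.
Largest gap = 267.678° ⇒ minimal covering band is its complement: 360° − 267.678° = 92.322°.
Band runs from +131.215° eastward to -136.463°, crossing the antimeridian.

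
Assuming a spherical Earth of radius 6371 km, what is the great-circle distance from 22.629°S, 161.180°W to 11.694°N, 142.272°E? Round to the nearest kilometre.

7244 km

Δλ = 142.272 − -161.180 = 303.452°; wrapped into (−180°, 180°]: -56.548°.
Δφ = 11.694 − -22.629 = 34.323°.
a = sin²(Δφ/2) + cos φ₁ · cos φ₂ · sin²(Δλ/2) = 0.289872.
c = 2·atan2(√a, √(1−a)) = 1.13707 rad → d = 6371·c ≈ 7244.27 km.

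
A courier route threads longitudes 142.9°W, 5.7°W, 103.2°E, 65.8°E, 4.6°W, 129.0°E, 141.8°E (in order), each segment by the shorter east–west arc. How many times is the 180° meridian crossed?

0

Leg 1: -142.9° → -5.7°, shortest Δλ = 137.2° (east) — does not cross 180°.
Leg 2: -5.7° → +103.2°, shortest Δλ = 108.9° (east) — does not cross 180°.
Leg 3: +103.2° → +65.8°, shortest Δλ = -37.4° (west) — does not cross 180°.
Leg 4: +65.8° → -4.6°, shortest Δλ = -70.4° (west) — does not cross 180°.
Leg 5: -4.6° → +129.0°, shortest Δλ = 133.6° (east) — does not cross 180°.
Leg 6: +129.0° → +141.8°, shortest Δλ = 12.8° (east) — does not cross 180°.
Total crossings: 0.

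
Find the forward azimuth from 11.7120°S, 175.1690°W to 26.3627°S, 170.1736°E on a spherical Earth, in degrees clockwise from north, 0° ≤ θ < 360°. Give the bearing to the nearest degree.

221°

Δλ = 170.1736 − -175.1690 = 345.3426°; wrapped into (−180°, 180°]: -14.6574°.
θ = atan2( sin Δλ · cos φ₂ , cos φ₁ · sin φ₂ − sin φ₁ · cos φ₂ · cos Δλ )
  = atan2(-0.22672, -0.25884) = -138.785° → normalised to [0°, 360°): 221.215°.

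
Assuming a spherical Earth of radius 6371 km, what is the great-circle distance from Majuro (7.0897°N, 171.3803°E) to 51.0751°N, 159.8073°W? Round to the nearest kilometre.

5564 km

Δλ = -159.8073 − 171.3803 = -331.1876°; wrapped into (−180°, 180°]: 28.8124°.
Δφ = 51.0751 − 7.0897 = 43.9854°.
a = sin²(Δφ/2) + cos φ₁ · cos φ₂ · sin²(Δλ/2) = 0.178835.
c = 2·atan2(√a, √(1−a)) = 0.87326 rad → d = 6371·c ≈ 5563.56 km.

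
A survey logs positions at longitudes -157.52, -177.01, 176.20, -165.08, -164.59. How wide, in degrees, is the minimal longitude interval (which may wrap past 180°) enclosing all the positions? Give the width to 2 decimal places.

26.28°

Sort the longitudes: -177.01°, -165.08°, -164.59°, -157.52°, +176.20°.
Eastward gaps between consecutive values (wrapping around): 11.93°, 0.49°, 7.07°, 333.72°, 6.79°.
Largest gap = 333.72° ⇒ minimal covering band is its complement: 360° − 333.72° = 26.28°.
Band runs from +176.20° eastward to -157.52°, crossing the antimeridian.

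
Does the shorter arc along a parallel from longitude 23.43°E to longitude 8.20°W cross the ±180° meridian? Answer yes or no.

No

Signed shortest Δλ = ((-8.20 − 23.43 + 180) mod 360) − 180 = -31.63°.
Going west by 31.63° from +23.43° reaches -8.20° without touching 180°.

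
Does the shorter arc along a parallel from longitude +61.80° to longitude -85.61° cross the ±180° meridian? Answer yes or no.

Signed shortest Δλ = ((-85.61 − 61.80 + 180) mod 360) − 180 = -147.41°.
Going west by 147.41° from +61.80° reaches -85.61° without touching 180°.

No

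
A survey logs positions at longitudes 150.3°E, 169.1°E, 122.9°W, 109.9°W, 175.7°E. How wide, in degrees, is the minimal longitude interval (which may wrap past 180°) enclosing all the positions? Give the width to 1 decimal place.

Sort the longitudes: -122.9°, -109.9°, +150.3°, +169.1°, +175.7°.
Eastward gaps between consecutive values (wrapping around): 13.0°, 260.2°, 18.8°, 6.6°, 61.4°.
Largest gap = 260.2° ⇒ minimal covering band is its complement: 360° − 260.2° = 99.8°.
Band runs from +150.3° eastward to -109.9°, crossing the antimeridian.

99.8°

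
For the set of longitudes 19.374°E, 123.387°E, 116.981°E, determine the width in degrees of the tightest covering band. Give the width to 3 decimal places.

104.013°

Sort the longitudes: +19.374°, +116.981°, +123.387°.
Eastward gaps between consecutive values (wrapping around): 97.607°, 6.406°, 255.987°.
Largest gap = 255.987° ⇒ minimal covering band is its complement: 360° − 255.987° = 104.013°.
Band runs from +19.374° eastward to +123.387°.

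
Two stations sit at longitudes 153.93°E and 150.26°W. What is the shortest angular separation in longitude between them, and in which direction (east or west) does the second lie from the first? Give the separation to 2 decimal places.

Raw difference: -150.26 − 153.93 = -304.19°.
Normalise into (−180°, 180°]: -304.19° + 360° = 55.81°.
Positive ⇒ the second point lies to the east; separation 55.81°.

55.81° east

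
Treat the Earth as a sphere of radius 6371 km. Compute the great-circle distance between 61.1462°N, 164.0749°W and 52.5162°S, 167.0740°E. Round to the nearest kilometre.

12895 km

Δλ = 167.0740 − -164.0749 = 331.1489°; wrapped into (−180°, 180°]: -28.8511°.
Δφ = -52.5162 − 61.1462 = -113.6624°.
a = sin²(Δφ/2) + cos φ₁ · cos φ₂ · sin²(Δλ/2) = 0.718899.
c = 2·atan2(√a, √(1−a)) = 2.02394 rad → d = 6371·c ≈ 12894.55 km.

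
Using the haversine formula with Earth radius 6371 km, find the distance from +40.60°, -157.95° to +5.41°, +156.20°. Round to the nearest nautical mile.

3242 nmi

Δλ = 156.20 − -157.95 = 314.15°; wrapped into (−180°, 180°]: -45.85°.
Δφ = 5.41 − 40.60 = -35.19°.
a = sin²(Δφ/2) + cos φ₁ · cos φ₂ · sin²(Δλ/2) = 0.206069.
c = 2·atan2(√a, √(1−a)) = 0.94238 rad → d = 6371·c ≈ 6003.92 km ≈ 3241.86 nmi.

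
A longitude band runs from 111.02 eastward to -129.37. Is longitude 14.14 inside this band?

Band width going east from +111.02° to -129.37°: ((-129.37 − 111.02) mod 360) = 119.61°.
Offset of +14.14° east of the west edge: ((14.14 − 111.02) mod 360) = 263.12°.
263.12° > 119.61° ⇒ outside.

No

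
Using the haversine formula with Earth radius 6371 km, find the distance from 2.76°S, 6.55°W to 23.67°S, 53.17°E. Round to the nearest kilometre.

6813 km

Δλ = 53.17 − -6.55 = 59.72°.
Δφ = -23.67 − -2.76 = -20.91°.
a = sin²(Δφ/2) + cos φ₁ · cos φ₂ · sin²(Δλ/2) = 0.259698.
c = 2·atan2(√a, √(1−a)) = 1.06945 rad → d = 6371·c ≈ 6813.49 km.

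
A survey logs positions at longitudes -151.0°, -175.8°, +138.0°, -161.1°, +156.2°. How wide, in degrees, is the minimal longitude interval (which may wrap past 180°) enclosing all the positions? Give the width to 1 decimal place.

Sort the longitudes: -175.8°, -161.1°, -151.0°, +138.0°, +156.2°.
Eastward gaps between consecutive values (wrapping around): 14.7°, 10.1°, 289.0°, 18.2°, 28.0°.
Largest gap = 289.0° ⇒ minimal covering band is its complement: 360° − 289.0° = 71.0°.
Band runs from +138.0° eastward to -151.0°, crossing the antimeridian.

71.0°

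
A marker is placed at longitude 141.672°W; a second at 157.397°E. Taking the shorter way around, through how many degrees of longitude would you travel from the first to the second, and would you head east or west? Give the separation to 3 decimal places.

Raw difference: 157.397 − -141.672 = 299.069°.
Normalise into (−180°, 180°]: 299.069° − 360° = -60.931°.
Negative ⇒ the second point lies to the west; separation 60.931°.

60.931° west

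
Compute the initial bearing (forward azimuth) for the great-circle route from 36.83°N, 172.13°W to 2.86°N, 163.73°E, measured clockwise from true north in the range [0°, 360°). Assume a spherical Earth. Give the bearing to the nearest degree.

Δλ = 163.73 − -172.13 = 335.86°; wrapped into (−180°, 180°]: -24.14°.
θ = atan2( sin Δλ · cos φ₂ , cos φ₁ · sin φ₂ − sin φ₁ · cos φ₂ · cos Δλ )
  = atan2(-0.40846, -0.50640) = -141.111° → normalised to [0°, 360°): 218.889°.

219°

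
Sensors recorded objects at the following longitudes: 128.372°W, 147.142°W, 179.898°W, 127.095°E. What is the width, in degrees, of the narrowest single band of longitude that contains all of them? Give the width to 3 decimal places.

Sort the longitudes: -179.898°, -147.142°, -128.372°, +127.095°.
Eastward gaps between consecutive values (wrapping around): 32.756°, 18.770°, 255.467°, 53.007°.
Largest gap = 255.467° ⇒ minimal covering band is its complement: 360° − 255.467° = 104.533°.
Band runs from +127.095° eastward to -128.372°, crossing the antimeridian.

104.533°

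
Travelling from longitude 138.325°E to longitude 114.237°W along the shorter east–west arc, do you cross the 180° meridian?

Naïve |-114.237 − 138.325| = 252.562° > 180°, so the shorter arc goes the other way round — across 180°.
Signed shortest Δλ = ((-114.237 − 138.325 + 180) mod 360) − 180 = 107.438°.
Going east by 107.438° from +138.325° passes through 180° before reaching -114.237°.

Yes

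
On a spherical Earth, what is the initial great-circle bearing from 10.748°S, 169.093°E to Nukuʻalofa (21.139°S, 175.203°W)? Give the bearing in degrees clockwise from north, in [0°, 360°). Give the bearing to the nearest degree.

127°

Δλ = -175.203 − 169.093 = -344.296°; wrapped into (−180°, 180°]: 15.704°.
θ = atan2( sin Δλ · cos φ₂ , cos φ₁ · sin φ₂ − sin φ₁ · cos φ₂ · cos Δλ )
  = atan2(0.25245, -0.18686) = 126.508° → normalised to [0°, 360°): 126.508°.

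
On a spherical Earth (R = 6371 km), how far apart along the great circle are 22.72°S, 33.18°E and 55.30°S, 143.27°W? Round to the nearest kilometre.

11333 km

Δλ = -143.27 − 33.18 = -176.45°.
Δφ = -55.30 − -22.72 = -32.58°.
a = sin²(Δφ/2) + cos φ₁ · cos φ₂ · sin²(Δλ/2) = 0.603281.
c = 2·atan2(√a, √(1−a)) = 1.77886 rad → d = 6371·c ≈ 11333.10 km.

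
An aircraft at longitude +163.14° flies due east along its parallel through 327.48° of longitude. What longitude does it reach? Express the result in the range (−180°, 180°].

Start at +163.14°; shift +327.48° → +490.62°.
+490.62° lies outside (−180°, 180°]; subtract 360° → +130.62°.

+130.62°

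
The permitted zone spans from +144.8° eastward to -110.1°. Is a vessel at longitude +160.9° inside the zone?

Yes

Band width going east from +144.8° to -110.1°: ((-110.1 − 144.8) mod 360) = 105.1°.
Offset of +160.9° east of the west edge: ((160.9 − 144.8) mod 360) = 16.1°.
16.1° ≤ 105.1° ⇒ inside.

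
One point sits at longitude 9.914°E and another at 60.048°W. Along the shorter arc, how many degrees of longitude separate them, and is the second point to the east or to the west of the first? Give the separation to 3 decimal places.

Raw difference: -60.048 − 9.914 = -69.962°.
Normalise into (−180°, 180°]: -69.962° stays -69.962°.
Negative ⇒ the second point lies to the west; separation 69.962°.

69.962° west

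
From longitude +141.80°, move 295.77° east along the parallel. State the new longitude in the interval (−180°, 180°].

+77.57°

Start at +141.80°; shift +295.77° → +437.57°.
+437.57° lies outside (−180°, 180°]; subtract 360° → +77.57°.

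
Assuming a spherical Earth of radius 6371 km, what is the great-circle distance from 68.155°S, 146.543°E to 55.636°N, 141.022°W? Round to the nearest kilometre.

Δλ = -141.022 − 146.543 = -287.565°; wrapped into (−180°, 180°]: 72.435°.
Δφ = 55.636 − -68.155 = 123.791°.
a = sin²(Δφ/2) + cos φ₁ · cos φ₂ · sin²(Δλ/2) = 0.851405.
c = 2·atan2(√a, √(1−a)) = 2.35014 rad → d = 6371·c ≈ 14972.72 km.

14973 km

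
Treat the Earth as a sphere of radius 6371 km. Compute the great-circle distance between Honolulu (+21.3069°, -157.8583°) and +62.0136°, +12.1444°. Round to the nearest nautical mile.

5782 nmi

Δλ = 12.1444 − -157.8583 = 170.0027°.
Δφ = 62.0136 − 21.3069 = 40.7067°.
a = sin²(Δφ/2) + cos φ₁ · cos φ₂ · sin²(Δλ/2) = 0.554839.
c = 2·atan2(√a, √(1−a)) = 1.68069 rad → d = 6371·c ≈ 10707.70 km ≈ 5781.70 nmi.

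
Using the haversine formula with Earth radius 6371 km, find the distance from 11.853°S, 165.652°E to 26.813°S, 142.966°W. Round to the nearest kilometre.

Δλ = -142.966 − 165.652 = -308.618°; wrapped into (−180°, 180°]: 51.382°.
Δφ = -26.813 − -11.853 = -14.960°.
a = sin²(Δφ/2) + cos φ₁ · cos φ₂ · sin²(Δλ/2) = 0.181102.
c = 2·atan2(√a, √(1−a)) = 0.87916 rad → d = 6371·c ≈ 5601.14 km.

5601 km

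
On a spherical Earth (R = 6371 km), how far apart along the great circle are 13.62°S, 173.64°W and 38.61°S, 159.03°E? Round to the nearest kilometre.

3864 km

Δλ = 159.03 − -173.64 = 332.67°; wrapped into (−180°, 180°]: -27.33°.
Δφ = -38.61 − -13.62 = -24.99°.
a = sin²(Δφ/2) + cos φ₁ · cos φ₂ · sin²(Δλ/2) = 0.089195.
c = 2·atan2(√a, √(1−a)) = 0.60657 rad → d = 6371·c ≈ 3864.43 km.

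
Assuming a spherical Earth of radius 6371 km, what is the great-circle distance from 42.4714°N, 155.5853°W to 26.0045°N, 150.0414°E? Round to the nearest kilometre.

Δλ = 150.0414 − -155.5853 = 305.6267°; wrapped into (−180°, 180°]: -54.3733°.
Δφ = 26.0045 − 42.4714 = -16.4669°.
a = sin²(Δφ/2) + cos φ₁ · cos φ₂ · sin²(Δλ/2) = 0.158896.
c = 2·atan2(√a, √(1−a)) = 0.82002 rad → d = 6371·c ≈ 5224.33 km.

5224 km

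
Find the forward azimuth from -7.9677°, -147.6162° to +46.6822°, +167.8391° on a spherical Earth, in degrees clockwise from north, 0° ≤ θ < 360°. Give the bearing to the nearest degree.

Δλ = 167.8391 − -147.6162 = 315.4553°; wrapped into (−180°, 180°]: -44.5447°.
θ = atan2( sin Δλ · cos φ₂ , cos φ₁ · sin φ₂ − sin φ₁ · cos φ₂ · cos Δλ )
  = atan2(-0.48124, 0.78831) = -31.403° → normalised to [0°, 360°): 328.597°.

329°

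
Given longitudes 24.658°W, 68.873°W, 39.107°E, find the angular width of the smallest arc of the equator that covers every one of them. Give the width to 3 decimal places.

107.980°

Sort the longitudes: -68.873°, -24.658°, +39.107°.
Eastward gaps between consecutive values (wrapping around): 44.215°, 63.765°, 252.020°.
Largest gap = 252.020° ⇒ minimal covering band is its complement: 360° − 252.020° = 107.980°.
Band runs from -68.873° eastward to +39.107°.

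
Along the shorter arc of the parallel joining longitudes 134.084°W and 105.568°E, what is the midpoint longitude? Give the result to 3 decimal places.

165.742°E

Signed shortest Δλ from -134.084° to +105.568° is -120.348°.
Midpoint longitude = -134.084° + (-120.348°)/2 = -134.084° − 60.174° = -194.258°.
Normalise into (−180°, 180°]: +165.742°.
(The naïve average (-134.084 + +105.568)/2 = -14.258° is on the wrong side of the globe.)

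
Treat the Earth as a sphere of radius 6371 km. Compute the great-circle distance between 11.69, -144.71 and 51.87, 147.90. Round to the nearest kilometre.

Δλ = 147.90 − -144.71 = 292.61°; wrapped into (−180°, 180°]: -67.39°.
Δφ = 51.87 − 11.69 = 40.18°.
a = sin²(Δφ/2) + cos φ₁ · cos φ₂ · sin²(Δλ/2) = 0.304081.
c = 2·atan2(√a, √(1−a)) = 1.16817 rad → d = 6371·c ≈ 7442.39 km.

7442 km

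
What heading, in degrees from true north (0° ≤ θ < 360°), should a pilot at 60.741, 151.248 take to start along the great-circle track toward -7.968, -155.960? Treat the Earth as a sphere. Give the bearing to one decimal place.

126.8°

Δλ = -155.960 − 151.248 = -307.208°; wrapped into (−180°, 180°]: 52.792°.
θ = atan2( sin Δλ · cos φ₂ , cos φ₁ · sin φ₂ − sin φ₁ · cos φ₂ · cos Δλ )
  = atan2(0.78876, -0.59022) = 126.807° → normalised to [0°, 360°): 126.807°.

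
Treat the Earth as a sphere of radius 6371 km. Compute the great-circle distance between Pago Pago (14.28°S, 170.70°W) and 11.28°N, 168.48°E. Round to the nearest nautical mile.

1972 nmi

Δλ = 168.48 − -170.70 = 339.18°; wrapped into (−180°, 180°]: -20.82°.
Δφ = 11.28 − -14.28 = 25.56°.
a = sin²(Δφ/2) + cos φ₁ · cos φ₂ · sin²(Δλ/2) = 0.079962.
c = 2·atan2(√a, √(1−a)) = 0.57337 rad → d = 6371·c ≈ 3652.96 km ≈ 1972.44 nmi.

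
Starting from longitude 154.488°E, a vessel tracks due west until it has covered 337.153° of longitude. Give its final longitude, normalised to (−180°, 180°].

Start at +154.488°; shift −337.153° → -182.665°.
-182.665° lies outside (−180°, 180°]; add 360° → +177.335°.

177.335°E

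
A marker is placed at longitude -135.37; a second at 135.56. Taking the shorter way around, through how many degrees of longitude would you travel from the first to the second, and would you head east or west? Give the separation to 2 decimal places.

Raw difference: 135.56 − -135.37 = 270.93°.
Normalise into (−180°, 180°]: 270.93° − 360° = -89.07°.
Negative ⇒ the second point lies to the west; separation 89.07°.

89.07° west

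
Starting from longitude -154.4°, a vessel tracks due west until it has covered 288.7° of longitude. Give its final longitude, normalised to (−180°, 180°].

Start at -154.4°; shift −288.7° → -443.1°.
-443.1° lies outside (−180°, 180°]; add 360° → -83.1°.

-83.1°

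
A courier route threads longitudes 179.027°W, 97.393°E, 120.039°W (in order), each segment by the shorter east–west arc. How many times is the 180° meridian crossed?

Leg 1: -179.027° → +97.393°, shortest Δλ = -83.58° (west) — crosses 180°.
Leg 2: +97.393° → -120.039°, shortest Δλ = 142.568° (east) — crosses 180°.
Total crossings: 2.

2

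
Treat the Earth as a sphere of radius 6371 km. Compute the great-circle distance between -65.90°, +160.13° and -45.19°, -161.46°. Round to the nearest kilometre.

3245 km

Δλ = -161.46 − 160.13 = -321.59°; wrapped into (−180°, 180°]: 38.41°.
Δφ = -45.19 − -65.90 = 20.71°.
a = sin²(Δφ/2) + cos φ₁ · cos φ₂ · sin²(Δλ/2) = 0.063448.
c = 2·atan2(√a, √(1−a)) = 0.50926 rad → d = 6371·c ≈ 3244.52 km.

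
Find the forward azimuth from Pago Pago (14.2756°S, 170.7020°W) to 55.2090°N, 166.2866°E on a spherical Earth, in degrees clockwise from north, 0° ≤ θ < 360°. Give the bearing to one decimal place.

346.4°

Δλ = 166.2866 − -170.7020 = 336.9886°; wrapped into (−180°, 180°]: -23.0114°.
θ = atan2( sin Δλ · cos φ₂ , cos φ₁ · sin φ₂ − sin φ₁ · cos φ₂ · cos Δλ )
  = atan2(-0.22305, 0.92538) = -13.552° → normalised to [0°, 360°): 346.448°.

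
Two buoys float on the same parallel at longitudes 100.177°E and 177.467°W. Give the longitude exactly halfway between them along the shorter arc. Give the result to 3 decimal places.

141.355°E

Signed shortest Δλ from +100.177° to -177.467° is +82.356°.
Midpoint longitude = +100.177° + (+82.356°)/2 = +100.177° + 41.178° = +141.355°.
(The naïve average (+100.177 + -177.467)/2 = -38.645° is on the wrong side of the globe.)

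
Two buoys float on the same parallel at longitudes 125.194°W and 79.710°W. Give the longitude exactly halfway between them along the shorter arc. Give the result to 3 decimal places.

Signed shortest Δλ from -125.194° to -79.710° is +45.484°.
Midpoint longitude = -125.194° + (+45.484°)/2 = -125.194° + 22.742° = -102.452°.

102.452°W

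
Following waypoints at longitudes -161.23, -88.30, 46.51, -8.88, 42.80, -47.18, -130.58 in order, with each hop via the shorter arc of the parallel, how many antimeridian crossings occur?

Leg 1: -161.23° → -88.30°, shortest Δλ = 72.93° (east) — does not cross 180°.
Leg 2: -88.30° → +46.51°, shortest Δλ = 134.81° (east) — does not cross 180°.
Leg 3: +46.51° → -8.88°, shortest Δλ = -55.39° (west) — does not cross 180°.
Leg 4: -8.88° → +42.80°, shortest Δλ = 51.68° (east) — does not cross 180°.
Leg 5: +42.80° → -47.18°, shortest Δλ = -89.98° (west) — does not cross 180°.
Leg 6: -47.18° → -130.58°, shortest Δλ = -83.4° (west) — does not cross 180°.
Total crossings: 0.

0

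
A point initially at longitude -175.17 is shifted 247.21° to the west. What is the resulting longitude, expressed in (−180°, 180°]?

-62.38°

Start at -175.17°; shift −247.21° → -422.38°.
-422.38° lies outside (−180°, 180°]; add 360° → -62.38°.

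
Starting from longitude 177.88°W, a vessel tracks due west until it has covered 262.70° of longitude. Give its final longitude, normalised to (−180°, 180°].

Start at -177.88°; shift −262.70° → -440.58°.
-440.58° lies outside (−180°, 180°]; add 360° → -80.58°.

80.58°W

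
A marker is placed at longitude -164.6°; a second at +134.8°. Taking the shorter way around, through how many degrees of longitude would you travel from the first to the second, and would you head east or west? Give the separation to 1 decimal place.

60.6° west

Raw difference: 134.8 − -164.6 = 299.4°.
Normalise into (−180°, 180°]: 299.4° − 360° = -60.6°.
Negative ⇒ the second point lies to the west; separation 60.6°.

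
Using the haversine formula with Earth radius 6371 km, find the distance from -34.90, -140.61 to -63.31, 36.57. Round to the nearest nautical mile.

4909 nmi

Δλ = 36.57 − -140.61 = 177.18°.
Δφ = -63.31 − -34.90 = -28.41°.
a = sin²(Δφ/2) + cos φ₁ · cos φ₂ · sin²(Δλ/2) = 0.428376.
c = 2·atan2(√a, √(1−a)) = 1.42705 rad → d = 6371·c ≈ 9091.76 km ≈ 4909.16 nmi.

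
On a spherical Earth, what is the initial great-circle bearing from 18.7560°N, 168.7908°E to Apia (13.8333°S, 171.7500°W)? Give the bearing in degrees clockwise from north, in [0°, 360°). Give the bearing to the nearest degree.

148°

Δλ = -171.7500 − 168.7908 = -340.5408°; wrapped into (−180°, 180°]: 19.4592°.
θ = atan2( sin Δλ · cos φ₂ , cos φ₁ · sin φ₂ − sin φ₁ · cos φ₂ · cos Δλ )
  = atan2(0.32347, -0.52078) = 148.154° → normalised to [0°, 360°): 148.154°.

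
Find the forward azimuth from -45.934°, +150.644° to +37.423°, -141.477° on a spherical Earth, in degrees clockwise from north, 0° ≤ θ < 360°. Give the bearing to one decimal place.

49.1°

Δλ = -141.477 − 150.644 = -292.121°; wrapped into (−180°, 180°]: 67.879°.
θ = atan2( sin Δλ · cos φ₂ , cos φ₁ · sin φ₂ − sin φ₁ · cos φ₂ · cos Δλ )
  = atan2(0.73571, 0.63753) = 49.090° → normalised to [0°, 360°): 49.090°.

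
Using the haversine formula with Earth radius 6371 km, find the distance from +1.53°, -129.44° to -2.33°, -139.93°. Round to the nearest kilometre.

1243 km

Δλ = -139.93 − -129.44 = -10.49°.
Δφ = -2.33 − 1.53 = -3.86°.
a = sin²(Δφ/2) + cos φ₁ · cos φ₂ · sin²(Δλ/2) = 0.009481.
c = 2·atan2(√a, √(1−a)) = 0.19505 rad → d = 6371·c ≈ 1242.66 km.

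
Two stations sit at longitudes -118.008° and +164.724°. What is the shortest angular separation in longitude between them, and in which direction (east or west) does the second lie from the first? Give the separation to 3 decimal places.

77.268° west

Raw difference: 164.724 − -118.008 = 282.732°.
Normalise into (−180°, 180°]: 282.732° − 360° = -77.268°.
Negative ⇒ the second point lies to the west; separation 77.268°.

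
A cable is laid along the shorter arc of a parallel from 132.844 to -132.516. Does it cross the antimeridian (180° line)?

Yes

Naïve |-132.516 − 132.844| = 265.36° > 180°, so the shorter arc goes the other way round — across 180°.
Signed shortest Δλ = ((-132.516 − 132.844 + 180) mod 360) − 180 = 94.64°.
Going east by 94.64° from +132.844° passes through 180° before reaching -132.516°.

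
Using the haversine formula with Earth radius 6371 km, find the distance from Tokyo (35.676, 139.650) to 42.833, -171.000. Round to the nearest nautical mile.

Δλ = -171.000 − 139.650 = -310.650°; wrapped into (−180°, 180°]: 49.350°.
Δφ = 42.833 − 35.676 = 7.157°.
a = sin²(Δφ/2) + cos φ₁ · cos φ₂ · sin²(Δλ/2) = 0.107717.
c = 2·atan2(√a, √(1−a)) = 0.66880 rad → d = 6371·c ≈ 4260.93 km ≈ 2300.72 nmi.

2301 nmi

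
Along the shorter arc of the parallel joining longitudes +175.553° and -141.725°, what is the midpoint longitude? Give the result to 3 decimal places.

Signed shortest Δλ from +175.553° to -141.725° is +42.722°.
Midpoint longitude = +175.553° + (+42.722°)/2 = +175.553° + 21.361° = +196.914°.
Normalise into (−180°, 180°]: -163.086°.
(The naïve average (+175.553 + -141.725)/2 = 16.914° is on the wrong side of the globe.)

-163.086°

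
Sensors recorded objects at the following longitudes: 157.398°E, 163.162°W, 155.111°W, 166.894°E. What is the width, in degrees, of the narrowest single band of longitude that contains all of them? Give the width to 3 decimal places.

Sort the longitudes: -163.162°, -155.111°, +157.398°, +166.894°.
Eastward gaps between consecutive values (wrapping around): 8.051°, 312.509°, 9.496°, 29.944°.
Largest gap = 312.509° ⇒ minimal covering band is its complement: 360° − 312.509° = 47.491°.
Band runs from +157.398° eastward to -155.111°, crossing the antimeridian.

47.491°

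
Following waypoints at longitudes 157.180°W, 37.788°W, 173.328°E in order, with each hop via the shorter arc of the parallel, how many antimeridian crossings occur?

Leg 1: -157.180° → -37.788°, shortest Δλ = 119.392° (east) — does not cross 180°.
Leg 2: -37.788° → +173.328°, shortest Δλ = -148.884° (west) — crosses 180°.
Total crossings: 1.

1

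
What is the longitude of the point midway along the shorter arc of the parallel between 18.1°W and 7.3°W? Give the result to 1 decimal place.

Signed shortest Δλ from -18.1° to -7.3° is +10.8°.
Midpoint longitude = -18.1° + (+10.8°)/2 = -18.1° + 5.4° = -12.7°.

12.7°W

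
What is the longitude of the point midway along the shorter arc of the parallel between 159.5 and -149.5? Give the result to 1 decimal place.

Signed shortest Δλ from +159.5° to -149.5° is +51.0°.
Midpoint longitude = +159.5° + (+51.0°)/2 = +159.5° + 25.5° = +185.0°.
Normalise into (−180°, 180°]: -175.0°.
(The naïve average (+159.5 + -149.5)/2 = 5.0° is on the wrong side of the globe.)

-175.0°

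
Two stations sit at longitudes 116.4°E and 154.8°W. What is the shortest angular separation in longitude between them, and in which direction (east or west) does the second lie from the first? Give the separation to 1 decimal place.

88.8° east

Raw difference: -154.8 − 116.4 = -271.2°.
Normalise into (−180°, 180°]: -271.2° + 360° = 88.8°.
Positive ⇒ the second point lies to the east; separation 88.8°.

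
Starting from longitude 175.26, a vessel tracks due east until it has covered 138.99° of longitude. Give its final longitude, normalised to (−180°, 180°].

-45.75°

Start at +175.26°; shift +138.99° → +314.25°.
+314.25° lies outside (−180°, 180°]; subtract 360° → -45.75°.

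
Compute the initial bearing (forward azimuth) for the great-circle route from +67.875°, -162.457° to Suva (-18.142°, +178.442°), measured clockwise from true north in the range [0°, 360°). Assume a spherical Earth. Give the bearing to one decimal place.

Δλ = 178.442 − -162.457 = 340.899°; wrapped into (−180°, 180°]: -19.101°.
θ = atan2( sin Δλ · cos φ₂ , cos φ₁ · sin φ₂ − sin φ₁ · cos φ₂ · cos Δλ )
  = atan2(-0.31097, -0.94912) = -161.859° → normalised to [0°, 360°): 198.141°.

198.1°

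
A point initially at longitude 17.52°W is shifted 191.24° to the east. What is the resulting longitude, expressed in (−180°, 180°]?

Start at -17.52°; shift +191.24° → +173.72°.
+173.72° already lies in (−180°, 180°].

173.72°E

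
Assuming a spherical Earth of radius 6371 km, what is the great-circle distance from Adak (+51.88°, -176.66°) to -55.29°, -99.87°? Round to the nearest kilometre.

Δλ = -99.87 − -176.66 = 76.79°.
Δφ = -55.29 − 51.88 = -107.17°.
a = sin²(Δφ/2) + cos φ₁ · cos φ₂ · sin²(Δλ/2) = 0.783196.
c = 2·atan2(√a, √(1−a)) = 2.17292 rad → d = 6371·c ≈ 13843.65 km.

13844 km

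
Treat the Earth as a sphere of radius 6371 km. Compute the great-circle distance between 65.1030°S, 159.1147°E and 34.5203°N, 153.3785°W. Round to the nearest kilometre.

Δλ = -153.3785 − 159.1147 = -312.4932°; wrapped into (−180°, 180°]: 47.5068°.
Δφ = 34.5203 − -65.1030 = 99.6233°.
a = sin²(Δφ/2) + cos φ₁ · cos φ₂ · sin²(Δλ/2) = 0.639863.
c = 2·atan2(√a, √(1−a)) = 1.85430 rad → d = 6371·c ≈ 11813.78 km.

11814 km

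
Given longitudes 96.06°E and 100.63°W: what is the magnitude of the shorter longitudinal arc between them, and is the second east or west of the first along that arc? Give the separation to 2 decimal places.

Raw difference: -100.63 − 96.06 = -196.69°.
Normalise into (−180°, 180°]: -196.69° + 360° = 163.31°.
Positive ⇒ the second point lies to the east; separation 163.31°.

163.31° east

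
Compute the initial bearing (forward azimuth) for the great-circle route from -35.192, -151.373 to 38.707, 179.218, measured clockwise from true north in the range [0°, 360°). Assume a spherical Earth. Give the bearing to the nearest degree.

337°

Δλ = 179.218 − -151.373 = 330.591°; wrapped into (−180°, 180°]: -29.409°.
θ = atan2( sin Δλ · cos φ₂ , cos φ₁ · sin φ₂ − sin φ₁ · cos φ₂ · cos Δλ )
  = atan2(-0.38319, 0.90282) = -22.998° → normalised to [0°, 360°): 337.002°.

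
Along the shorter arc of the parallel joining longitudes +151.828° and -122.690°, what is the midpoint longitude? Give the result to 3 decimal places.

-165.431°

Signed shortest Δλ from +151.828° to -122.690° is +85.482°.
Midpoint longitude = +151.828° + (+85.482°)/2 = +151.828° + 42.741° = +194.569°.
Normalise into (−180°, 180°]: -165.431°.
(The naïve average (+151.828 + -122.690)/2 = 14.569° is on the wrong side of the globe.)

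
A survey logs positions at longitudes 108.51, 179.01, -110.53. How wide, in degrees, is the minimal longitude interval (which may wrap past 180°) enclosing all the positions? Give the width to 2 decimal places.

Sort the longitudes: -110.53°, +108.51°, +179.01°.
Eastward gaps between consecutive values (wrapping around): 219.04°, 70.50°, 70.46°.
Largest gap = 219.04° ⇒ minimal covering band is its complement: 360° − 219.04° = 140.96°.
Band runs from +108.51° eastward to -110.53°, crossing the antimeridian.

140.96°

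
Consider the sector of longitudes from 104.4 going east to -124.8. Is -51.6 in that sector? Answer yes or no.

Band width going east from +104.4° to -124.8°: ((-124.8 − 104.4) mod 360) = 130.8°.
Offset of -51.6° east of the west edge: ((-51.6 − 104.4) mod 360) = 204.0°.
204.0° > 130.8° ⇒ outside.

No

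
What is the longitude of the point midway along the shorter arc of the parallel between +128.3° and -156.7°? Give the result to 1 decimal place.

+165.8°

Signed shortest Δλ from +128.3° to -156.7° is +75.0°.
Midpoint longitude = +128.3° + (+75.0°)/2 = +128.3° + 37.5° = +165.8°.
(The naïve average (+128.3 + -156.7)/2 = -14.2° is on the wrong side of the globe.)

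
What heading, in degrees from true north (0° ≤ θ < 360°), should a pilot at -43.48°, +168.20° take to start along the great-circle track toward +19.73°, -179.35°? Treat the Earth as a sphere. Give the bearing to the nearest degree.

Δλ = -179.35 − 168.20 = -347.55°; wrapped into (−180°, 180°]: 12.45°.
θ = atan2( sin Δλ · cos φ₂ , cos φ₁ · sin φ₂ − sin φ₁ · cos φ₂ · cos Δλ )
  = atan2(0.20293, 0.87743) = 13.022° → normalised to [0°, 360°): 13.022°.

13°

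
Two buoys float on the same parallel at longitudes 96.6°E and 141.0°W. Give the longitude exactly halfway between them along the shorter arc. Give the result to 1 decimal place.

157.8°E

Signed shortest Δλ from +96.6° to -141.0° is +122.4°.
Midpoint longitude = +96.6° + (+122.4°)/2 = +96.6° + 61.2° = +157.8°.
(The naïve average (+96.6 + -141.0)/2 = -22.2° is on the wrong side of the globe.)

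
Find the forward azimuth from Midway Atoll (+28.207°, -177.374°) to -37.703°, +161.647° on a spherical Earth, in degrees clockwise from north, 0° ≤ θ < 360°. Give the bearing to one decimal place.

197.7°

Δλ = 161.647 − -177.374 = 339.021°; wrapped into (−180°, 180°]: -20.979°.
θ = atan2( sin Δλ · cos φ₂ , cos φ₁ · sin φ₂ − sin φ₁ · cos φ₂ · cos Δλ )
  = atan2(-0.28327, -0.88812) = -162.310° → normalised to [0°, 360°): 197.690°.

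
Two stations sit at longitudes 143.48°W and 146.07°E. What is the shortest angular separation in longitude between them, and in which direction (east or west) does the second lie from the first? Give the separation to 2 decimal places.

70.45° west

Raw difference: 146.07 − -143.48 = 289.55°.
Normalise into (−180°, 180°]: 289.55° − 360° = -70.45°.
Negative ⇒ the second point lies to the west; separation 70.45°.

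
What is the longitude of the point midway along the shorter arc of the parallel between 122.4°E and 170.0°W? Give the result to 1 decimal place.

156.2°E

Signed shortest Δλ from +122.4° to -170.0° is +67.6°.
Midpoint longitude = +122.4° + (+67.6°)/2 = +122.4° + 33.8° = +156.2°.
(The naïve average (+122.4 + -170.0)/2 = -23.8° is on the wrong side of the globe.)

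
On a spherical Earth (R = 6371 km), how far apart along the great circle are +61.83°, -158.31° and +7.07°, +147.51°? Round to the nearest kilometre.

7506 km

Δλ = 147.51 − -158.31 = 305.82°; wrapped into (−180°, 180°]: -54.18°.
Δφ = 7.07 − 61.83 = -54.76°.
a = sin²(Δφ/2) + cos φ₁ · cos φ₂ · sin²(Δλ/2) = 0.308656.
c = 2·atan2(√a, √(1−a)) = 1.17809 rad → d = 6371·c ≈ 7505.63 km.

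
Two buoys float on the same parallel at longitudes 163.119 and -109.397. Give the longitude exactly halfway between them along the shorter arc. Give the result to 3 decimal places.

Signed shortest Δλ from +163.119° to -109.397° is +87.484°.
Midpoint longitude = +163.119° + (+87.484°)/2 = +163.119° + 43.742° = +206.861°.
Normalise into (−180°, 180°]: -153.139°.
(The naïve average (+163.119 + -109.397)/2 = 26.861° is on the wrong side of the globe.)

-153.139°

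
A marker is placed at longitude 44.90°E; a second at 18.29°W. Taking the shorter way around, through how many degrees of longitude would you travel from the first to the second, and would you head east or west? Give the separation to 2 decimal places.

Raw difference: -18.29 − 44.90 = -63.19°.
Normalise into (−180°, 180°]: -63.19° stays -63.19°.
Negative ⇒ the second point lies to the west; separation 63.19°.

63.19° west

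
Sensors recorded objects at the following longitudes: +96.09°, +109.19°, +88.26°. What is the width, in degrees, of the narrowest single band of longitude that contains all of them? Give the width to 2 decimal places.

20.93°

Sort the longitudes: +88.26°, +96.09°, +109.19°.
Eastward gaps between consecutive values (wrapping around): 7.83°, 13.10°, 339.07°.
Largest gap = 339.07° ⇒ minimal covering band is its complement: 360° − 339.07° = 20.93°.
Band runs from +88.26° eastward to +109.19°.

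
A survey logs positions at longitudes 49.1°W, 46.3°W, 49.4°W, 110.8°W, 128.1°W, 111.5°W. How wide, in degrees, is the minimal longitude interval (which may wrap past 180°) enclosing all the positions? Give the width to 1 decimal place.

81.8°

Sort the longitudes: -128.1°, -111.5°, -110.8°, -49.4°, -49.1°, -46.3°.
Eastward gaps between consecutive values (wrapping around): 16.6°, 0.7°, 61.4°, 0.3°, 2.8°, 278.2°.
Largest gap = 278.2° ⇒ minimal covering band is its complement: 360° − 278.2° = 81.8°.
Band runs from -128.1° eastward to -46.3°.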